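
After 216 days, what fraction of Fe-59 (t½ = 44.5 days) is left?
N/N₀ = (1/2)^(t/t½) = 0.03458 = 3.46%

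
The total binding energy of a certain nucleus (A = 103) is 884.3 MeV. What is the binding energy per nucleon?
B.E./A = 884.3/103 = 8.585 MeV/nucleon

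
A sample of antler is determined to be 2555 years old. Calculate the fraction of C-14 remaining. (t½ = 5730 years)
N/N₀ = (1/2)^(t/t½) = 0.7341 = 73.4%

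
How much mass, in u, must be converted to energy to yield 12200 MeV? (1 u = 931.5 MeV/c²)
m = E/c² = 13.1 u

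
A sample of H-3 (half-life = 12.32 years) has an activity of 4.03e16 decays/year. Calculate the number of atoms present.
N = A/λ = 7.163e17 atoms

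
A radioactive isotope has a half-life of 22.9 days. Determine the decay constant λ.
λ = ln(2)/t½ = 0.03027 day⁻¹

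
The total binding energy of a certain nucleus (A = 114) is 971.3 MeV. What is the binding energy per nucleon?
B.E./A = 971.3/114 = 8.52 MeV/nucleon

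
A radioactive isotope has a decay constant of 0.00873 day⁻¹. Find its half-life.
t½ = ln(2)/λ = 79.4 days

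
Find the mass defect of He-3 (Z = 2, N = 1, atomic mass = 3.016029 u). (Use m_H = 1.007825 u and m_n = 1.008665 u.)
Δm = Z·m_H + N·m_n − M = 0.008286 u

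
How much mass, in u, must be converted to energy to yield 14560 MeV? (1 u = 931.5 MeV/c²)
m = E/c² = 15.63 u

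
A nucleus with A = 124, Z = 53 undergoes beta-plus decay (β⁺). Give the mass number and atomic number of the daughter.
Daughter: A = 124, Z = 52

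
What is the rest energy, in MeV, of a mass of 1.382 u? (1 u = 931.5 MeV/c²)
E = mc² = 1287 MeV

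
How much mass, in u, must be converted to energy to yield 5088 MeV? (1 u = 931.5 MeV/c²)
m = E/c² = 5.462 u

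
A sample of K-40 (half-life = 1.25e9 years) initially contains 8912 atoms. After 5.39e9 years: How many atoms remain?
N = N₀(1/2)^(t/t½) = 448.7 atoms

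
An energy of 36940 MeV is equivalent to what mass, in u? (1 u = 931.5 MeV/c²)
m = E/c² = 39.66 u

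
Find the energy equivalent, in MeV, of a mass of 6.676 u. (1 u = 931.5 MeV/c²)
E = mc² = 6219 MeV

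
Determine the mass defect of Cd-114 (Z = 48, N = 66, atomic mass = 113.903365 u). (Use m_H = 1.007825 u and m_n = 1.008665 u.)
Δm = Z·m_H + N·m_n − M = 1.044 u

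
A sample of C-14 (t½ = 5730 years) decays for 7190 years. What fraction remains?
N/N₀ = (1/2)^(t/t½) = 0.4191 = 41.9%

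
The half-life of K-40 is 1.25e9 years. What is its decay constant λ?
λ = ln(2)/t½ = 5.545e-10 year⁻¹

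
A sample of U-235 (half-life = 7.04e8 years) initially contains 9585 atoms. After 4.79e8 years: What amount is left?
N = N₀(1/2)^(t/t½) = 5981 atoms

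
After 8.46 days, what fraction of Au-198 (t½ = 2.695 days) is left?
N/N₀ = (1/2)^(t/t½) = 0.1135 = 11.4%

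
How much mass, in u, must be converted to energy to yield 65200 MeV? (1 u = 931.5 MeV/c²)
m = E/c² = 69.99 u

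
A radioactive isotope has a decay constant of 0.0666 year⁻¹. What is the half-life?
t½ = ln(2)/λ = 10.41 years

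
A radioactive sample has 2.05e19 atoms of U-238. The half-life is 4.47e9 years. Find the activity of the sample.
A = λN = 3.179e9 decays/year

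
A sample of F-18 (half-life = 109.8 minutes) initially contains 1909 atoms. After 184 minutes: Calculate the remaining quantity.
N = N₀(1/2)^(t/t½) = 597.5 atoms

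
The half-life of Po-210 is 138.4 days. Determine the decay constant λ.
λ = ln(2)/t½ = 0.005008 day⁻¹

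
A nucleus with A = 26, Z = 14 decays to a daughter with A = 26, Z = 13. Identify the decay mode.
ΔA = 0, ΔZ = -1 ⇒ beta-plus decay (β⁺) or electron capture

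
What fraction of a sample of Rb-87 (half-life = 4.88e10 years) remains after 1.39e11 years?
N/N₀ = (1/2)^(t/t½) = 0.1389 = 13.9%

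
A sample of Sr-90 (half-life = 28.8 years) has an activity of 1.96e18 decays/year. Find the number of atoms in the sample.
N = A/λ = 8.144e19 atoms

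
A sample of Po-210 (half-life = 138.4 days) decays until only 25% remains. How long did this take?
t = t½ × log₂(N₀/N) = 276.8 days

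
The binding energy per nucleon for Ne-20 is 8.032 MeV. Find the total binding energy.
B.E. = 8.032 × 20 = 160.6 MeV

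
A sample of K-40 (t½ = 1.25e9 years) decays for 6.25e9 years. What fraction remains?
N/N₀ = (1/2)^(t/t½) = 0.03125 = 3.12%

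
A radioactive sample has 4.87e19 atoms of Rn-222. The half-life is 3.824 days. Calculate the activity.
A = λN = 8.827e18 decays/day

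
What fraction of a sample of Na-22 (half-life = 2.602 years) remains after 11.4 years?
N/N₀ = (1/2)^(t/t½) = 0.04799 = 4.8%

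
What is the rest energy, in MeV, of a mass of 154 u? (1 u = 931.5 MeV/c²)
E = mc² = 1.435e5 MeV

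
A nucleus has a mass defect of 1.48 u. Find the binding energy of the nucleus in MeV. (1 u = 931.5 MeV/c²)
B.E. = Δm × 931.5 = 1379 MeV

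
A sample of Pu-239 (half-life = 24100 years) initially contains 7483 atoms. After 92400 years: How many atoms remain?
N = N₀(1/2)^(t/t½) = 524.7 atoms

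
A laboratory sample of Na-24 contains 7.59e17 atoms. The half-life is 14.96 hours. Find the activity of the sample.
A = λN = 3.517e16 decays/hour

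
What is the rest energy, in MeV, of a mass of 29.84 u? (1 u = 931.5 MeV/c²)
E = mc² = 27800 MeV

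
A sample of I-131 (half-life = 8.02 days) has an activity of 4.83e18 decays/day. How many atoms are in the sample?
N = A/λ = 5.589e19 atoms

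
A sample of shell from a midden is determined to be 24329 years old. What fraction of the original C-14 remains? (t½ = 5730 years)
N/N₀ = (1/2)^(t/t½) = 0.05271 = 5.27%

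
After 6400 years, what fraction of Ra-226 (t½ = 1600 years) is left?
N/N₀ = (1/2)^(t/t½) = 0.0625 = 6.25%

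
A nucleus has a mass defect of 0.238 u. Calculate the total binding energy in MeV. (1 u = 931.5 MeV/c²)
B.E. = Δm × 931.5 = 221.7 MeV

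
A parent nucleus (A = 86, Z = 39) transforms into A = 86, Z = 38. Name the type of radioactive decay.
ΔA = 0, ΔZ = -1 ⇒ beta-plus decay (β⁺) or electron capture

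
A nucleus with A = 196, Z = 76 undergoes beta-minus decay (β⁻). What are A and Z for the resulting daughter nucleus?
Daughter: A = 196, Z = 77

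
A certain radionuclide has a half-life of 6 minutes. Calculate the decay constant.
λ = ln(2)/t½ = 0.1155 minute⁻¹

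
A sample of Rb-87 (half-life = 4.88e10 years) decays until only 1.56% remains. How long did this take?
t = t½ × log₂(N₀/N) = 2.929e11 years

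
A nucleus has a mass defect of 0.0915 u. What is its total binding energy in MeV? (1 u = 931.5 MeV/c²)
B.E. = Δm × 931.5 = 85.23 MeV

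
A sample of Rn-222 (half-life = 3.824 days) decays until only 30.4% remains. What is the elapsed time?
t = t½ × log₂(N₀/N) = 6.569 days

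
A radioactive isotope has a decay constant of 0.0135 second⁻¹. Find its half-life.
t½ = ln(2)/λ = 51.34 seconds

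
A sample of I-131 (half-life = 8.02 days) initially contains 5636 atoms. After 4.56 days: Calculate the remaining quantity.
N = N₀(1/2)^(t/t½) = 3800 atoms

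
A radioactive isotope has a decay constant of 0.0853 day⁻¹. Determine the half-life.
t½ = ln(2)/λ = 8.126 days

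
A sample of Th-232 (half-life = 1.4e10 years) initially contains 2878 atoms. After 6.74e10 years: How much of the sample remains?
N = N₀(1/2)^(t/t½) = 102.3 atoms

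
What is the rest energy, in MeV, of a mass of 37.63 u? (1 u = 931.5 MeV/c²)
E = mc² = 35050 MeV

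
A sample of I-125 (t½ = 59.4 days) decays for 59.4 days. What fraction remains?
N/N₀ = (1/2)^(t/t½) = 0.5 = 50%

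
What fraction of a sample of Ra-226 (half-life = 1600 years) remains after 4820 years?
N/N₀ = (1/2)^(t/t½) = 0.1239 = 12.4%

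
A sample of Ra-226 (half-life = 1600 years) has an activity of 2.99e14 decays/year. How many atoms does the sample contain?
N = A/λ = 6.902e17 atoms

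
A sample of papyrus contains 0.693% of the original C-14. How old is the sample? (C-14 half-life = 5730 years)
Age = t½ × log₂(1/ratio) = 41100 years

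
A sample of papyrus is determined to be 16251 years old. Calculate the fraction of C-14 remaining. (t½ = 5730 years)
N/N₀ = (1/2)^(t/t½) = 0.14 = 14%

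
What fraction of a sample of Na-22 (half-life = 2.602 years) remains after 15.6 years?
N/N₀ = (1/2)^(t/t½) = 0.01568 = 1.57%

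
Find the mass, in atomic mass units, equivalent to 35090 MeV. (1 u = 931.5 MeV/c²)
m = E/c² = 37.67 u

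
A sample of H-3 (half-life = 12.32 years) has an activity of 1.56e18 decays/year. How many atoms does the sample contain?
N = A/λ = 2.773e19 atoms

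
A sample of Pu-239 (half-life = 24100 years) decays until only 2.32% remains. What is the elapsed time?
t = t½ × log₂(N₀/N) = 1.309e5 years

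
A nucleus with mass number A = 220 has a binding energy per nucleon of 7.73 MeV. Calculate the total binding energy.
B.E. = 7.73 × 220 = 1701 MeV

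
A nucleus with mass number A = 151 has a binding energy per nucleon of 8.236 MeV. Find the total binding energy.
B.E. = 8.236 × 151 = 1244 MeV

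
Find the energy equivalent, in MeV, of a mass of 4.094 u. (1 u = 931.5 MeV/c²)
E = mc² = 3814 MeV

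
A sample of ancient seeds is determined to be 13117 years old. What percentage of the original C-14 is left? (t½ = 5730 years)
N/N₀ = (1/2)^(t/t½) = 0.2046 = 20.5%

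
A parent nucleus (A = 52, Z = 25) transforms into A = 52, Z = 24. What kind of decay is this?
ΔA = 0, ΔZ = -1 ⇒ beta-plus decay (β⁺) or electron capture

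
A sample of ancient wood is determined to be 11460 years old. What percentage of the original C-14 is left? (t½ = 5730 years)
N/N₀ = (1/2)^(t/t½) = 0.25 = 25%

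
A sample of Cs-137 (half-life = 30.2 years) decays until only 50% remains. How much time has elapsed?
t = t½ × log₂(N₀/N) = 30.2 years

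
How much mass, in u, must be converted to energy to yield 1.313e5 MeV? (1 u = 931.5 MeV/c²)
m = E/c² = 141 u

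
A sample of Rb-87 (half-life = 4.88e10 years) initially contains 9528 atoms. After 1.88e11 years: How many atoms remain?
N = N₀(1/2)^(t/t½) = 659.6 atoms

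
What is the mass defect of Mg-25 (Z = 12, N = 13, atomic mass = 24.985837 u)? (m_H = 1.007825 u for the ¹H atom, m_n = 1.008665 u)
Δm = Z·m_H + N·m_n − M = 0.2207 u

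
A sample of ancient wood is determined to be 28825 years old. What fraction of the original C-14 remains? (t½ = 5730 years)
N/N₀ = (1/2)^(t/t½) = 0.0306 = 3.06%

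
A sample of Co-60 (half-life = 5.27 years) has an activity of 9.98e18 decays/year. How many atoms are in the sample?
N = A/λ = 7.588e19 atoms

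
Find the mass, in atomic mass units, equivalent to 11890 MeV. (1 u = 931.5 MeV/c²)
m = E/c² = 12.76 u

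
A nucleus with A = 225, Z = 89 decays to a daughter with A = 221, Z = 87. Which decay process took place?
ΔA = -4, ΔZ = -2 ⇒ alpha decay (α)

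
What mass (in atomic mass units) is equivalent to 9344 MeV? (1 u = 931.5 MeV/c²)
m = E/c² = 10.03 u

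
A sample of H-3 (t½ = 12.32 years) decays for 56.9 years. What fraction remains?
N/N₀ = (1/2)^(t/t½) = 0.04071 = 4.07%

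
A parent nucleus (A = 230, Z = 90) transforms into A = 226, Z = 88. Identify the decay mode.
ΔA = -4, ΔZ = -2 ⇒ alpha decay (α)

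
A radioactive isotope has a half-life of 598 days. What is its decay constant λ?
λ = ln(2)/t½ = 0.001159 day⁻¹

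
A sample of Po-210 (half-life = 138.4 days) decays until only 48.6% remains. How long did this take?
t = t½ × log₂(N₀/N) = 144.1 days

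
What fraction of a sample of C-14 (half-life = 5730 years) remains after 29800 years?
N/N₀ = (1/2)^(t/t½) = 0.02719 = 2.72%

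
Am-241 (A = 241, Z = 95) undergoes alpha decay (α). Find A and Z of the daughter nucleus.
Daughter: A = 237, Z = 93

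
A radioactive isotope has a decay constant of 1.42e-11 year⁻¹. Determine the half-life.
t½ = ln(2)/λ = 4.881e10 years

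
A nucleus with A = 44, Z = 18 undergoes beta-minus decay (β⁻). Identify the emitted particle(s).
β⁻: electron (e⁻) + antineutrino (ν̄ₑ)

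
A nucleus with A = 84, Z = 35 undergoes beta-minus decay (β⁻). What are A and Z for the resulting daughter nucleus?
Daughter: A = 84, Z = 36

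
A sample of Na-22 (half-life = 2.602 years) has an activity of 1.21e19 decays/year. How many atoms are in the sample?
N = A/λ = 4.542e19 atoms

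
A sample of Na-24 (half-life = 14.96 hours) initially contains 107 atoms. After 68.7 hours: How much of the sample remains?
N = N₀(1/2)^(t/t½) = 4.436 atoms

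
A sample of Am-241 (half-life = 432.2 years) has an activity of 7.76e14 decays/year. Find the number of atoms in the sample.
N = A/λ = 4.839e17 atoms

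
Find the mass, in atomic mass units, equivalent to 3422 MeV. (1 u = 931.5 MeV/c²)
m = E/c² = 3.674 u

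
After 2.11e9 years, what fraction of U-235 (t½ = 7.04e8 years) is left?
N/N₀ = (1/2)^(t/t½) = 0.1252 = 12.5%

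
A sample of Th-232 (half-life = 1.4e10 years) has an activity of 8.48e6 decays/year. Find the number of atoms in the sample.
N = A/λ = 1.713e17 atoms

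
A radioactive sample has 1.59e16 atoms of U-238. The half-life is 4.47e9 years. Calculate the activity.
A = λN = 2.466e6 decays/year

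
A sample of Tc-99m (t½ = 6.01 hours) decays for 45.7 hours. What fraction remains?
N/N₀ = (1/2)^(t/t½) = 0.00514 = 0.514%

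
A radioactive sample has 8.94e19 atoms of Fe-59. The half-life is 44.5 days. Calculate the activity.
A = λN = 1.393e18 decays/day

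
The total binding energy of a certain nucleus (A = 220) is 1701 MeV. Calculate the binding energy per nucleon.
B.E./A = 1701/220 = 7.732 MeV/nucleon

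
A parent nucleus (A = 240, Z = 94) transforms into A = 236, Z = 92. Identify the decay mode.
ΔA = -4, ΔZ = -2 ⇒ alpha decay (α)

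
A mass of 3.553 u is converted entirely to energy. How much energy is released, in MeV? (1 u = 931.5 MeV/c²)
E = mc² = 3310 MeV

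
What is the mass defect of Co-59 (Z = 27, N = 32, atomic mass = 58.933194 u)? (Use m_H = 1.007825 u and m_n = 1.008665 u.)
Δm = Z·m_H + N·m_n − M = 0.5554 u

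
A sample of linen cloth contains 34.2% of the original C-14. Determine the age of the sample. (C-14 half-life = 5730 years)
Age = t½ × log₂(1/ratio) = 8870 years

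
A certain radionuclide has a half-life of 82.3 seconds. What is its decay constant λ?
λ = ln(2)/t½ = 0.008422 second⁻¹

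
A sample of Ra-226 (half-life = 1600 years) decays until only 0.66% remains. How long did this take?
t = t½ × log₂(N₀/N) = 11590 years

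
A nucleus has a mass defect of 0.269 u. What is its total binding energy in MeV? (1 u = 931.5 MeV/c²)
B.E. = Δm × 931.5 = 250.6 MeV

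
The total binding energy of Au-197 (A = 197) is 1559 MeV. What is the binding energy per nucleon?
B.E./A = 1559/197 = 7.914 MeV/nucleon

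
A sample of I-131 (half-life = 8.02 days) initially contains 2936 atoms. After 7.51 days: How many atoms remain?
N = N₀(1/2)^(t/t½) = 1534 atoms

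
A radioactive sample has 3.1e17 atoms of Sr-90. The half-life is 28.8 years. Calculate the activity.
A = λN = 7.461e15 decays/year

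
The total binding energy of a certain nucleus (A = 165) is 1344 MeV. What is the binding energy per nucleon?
B.E./A = 1344/165 = 8.145 MeV/nucleon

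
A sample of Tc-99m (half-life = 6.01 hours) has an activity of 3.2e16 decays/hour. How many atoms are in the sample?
N = A/λ = 2.775e17 atoms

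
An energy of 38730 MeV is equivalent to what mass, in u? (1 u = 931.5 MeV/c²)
m = E/c² = 41.58 u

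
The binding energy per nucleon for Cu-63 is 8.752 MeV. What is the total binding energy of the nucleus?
B.E. = 8.752 × 63 = 551.4 MeV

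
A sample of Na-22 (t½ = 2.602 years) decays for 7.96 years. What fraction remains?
N/N₀ = (1/2)^(t/t½) = 0.12 = 12%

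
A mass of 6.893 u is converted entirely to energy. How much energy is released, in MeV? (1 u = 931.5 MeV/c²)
E = mc² = 6421 MeV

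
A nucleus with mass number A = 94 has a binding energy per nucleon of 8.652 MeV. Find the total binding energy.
B.E. = 8.652 × 94 = 813.3 MeV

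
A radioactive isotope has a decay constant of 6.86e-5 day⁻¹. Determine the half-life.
t½ = ln(2)/λ = 10100 days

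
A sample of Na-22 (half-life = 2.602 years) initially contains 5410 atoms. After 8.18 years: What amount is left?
N = N₀(1/2)^(t/t½) = 612.1 atoms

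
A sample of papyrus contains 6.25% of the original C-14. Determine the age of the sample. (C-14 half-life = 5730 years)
Age = t½ × log₂(1/ratio) = 22920 years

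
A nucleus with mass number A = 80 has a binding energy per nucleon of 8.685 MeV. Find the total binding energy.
B.E. = 8.685 × 80 = 694.8 MeV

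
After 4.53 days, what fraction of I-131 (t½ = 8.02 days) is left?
N/N₀ = (1/2)^(t/t½) = 0.676 = 67.6%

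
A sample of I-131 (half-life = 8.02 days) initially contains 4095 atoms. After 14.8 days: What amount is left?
N = N₀(1/2)^(t/t½) = 1140 atoms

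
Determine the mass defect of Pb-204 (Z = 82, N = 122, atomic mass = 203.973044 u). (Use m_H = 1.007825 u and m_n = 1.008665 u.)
Δm = Z·m_H + N·m_n − M = 1.726 u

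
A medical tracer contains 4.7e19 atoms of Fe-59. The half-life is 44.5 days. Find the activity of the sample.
A = λN = 7.321e17 decays/day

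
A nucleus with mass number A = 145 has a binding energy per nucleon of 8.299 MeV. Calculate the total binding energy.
B.E. = 8.299 × 145 = 1203 MeV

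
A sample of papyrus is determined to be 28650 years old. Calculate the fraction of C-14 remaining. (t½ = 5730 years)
N/N₀ = (1/2)^(t/t½) = 0.03125 = 3.12%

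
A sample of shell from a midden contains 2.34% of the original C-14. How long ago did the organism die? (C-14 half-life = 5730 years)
Age = t½ × log₂(1/ratio) = 31040 years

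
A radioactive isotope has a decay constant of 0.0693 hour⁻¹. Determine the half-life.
t½ = ln(2)/λ = 10 hours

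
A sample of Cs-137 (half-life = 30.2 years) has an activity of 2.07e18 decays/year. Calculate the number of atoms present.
N = A/λ = 9.019e19 atoms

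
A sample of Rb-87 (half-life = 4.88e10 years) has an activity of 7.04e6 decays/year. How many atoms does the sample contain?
N = A/λ = 4.956e17 atoms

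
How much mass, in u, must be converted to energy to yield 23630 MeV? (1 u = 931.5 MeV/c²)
m = E/c² = 25.37 u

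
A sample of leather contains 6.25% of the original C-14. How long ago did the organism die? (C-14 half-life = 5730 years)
Age = t½ × log₂(1/ratio) = 22920 years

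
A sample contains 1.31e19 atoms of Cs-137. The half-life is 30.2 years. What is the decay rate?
A = λN = 3.007e17 decays/year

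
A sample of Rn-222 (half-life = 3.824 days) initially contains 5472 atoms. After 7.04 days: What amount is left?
N = N₀(1/2)^(t/t½) = 1527 atoms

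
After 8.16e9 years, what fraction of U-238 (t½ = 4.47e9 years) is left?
N/N₀ = (1/2)^(t/t½) = 0.2821 = 28.2%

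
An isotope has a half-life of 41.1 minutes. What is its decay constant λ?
λ = ln(2)/t½ = 0.01686 minute⁻¹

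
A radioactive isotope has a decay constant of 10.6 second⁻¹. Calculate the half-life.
t½ = ln(2)/λ = 0.06539 seconds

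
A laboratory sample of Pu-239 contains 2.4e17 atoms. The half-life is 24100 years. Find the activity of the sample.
A = λN = 6.903e12 decays/year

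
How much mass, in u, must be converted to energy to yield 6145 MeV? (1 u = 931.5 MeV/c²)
m = E/c² = 6.597 u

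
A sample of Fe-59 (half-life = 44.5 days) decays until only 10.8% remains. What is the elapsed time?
t = t½ × log₂(N₀/N) = 142.9 days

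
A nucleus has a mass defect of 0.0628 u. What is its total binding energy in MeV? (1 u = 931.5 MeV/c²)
B.E. = Δm × 931.5 = 58.5 MeV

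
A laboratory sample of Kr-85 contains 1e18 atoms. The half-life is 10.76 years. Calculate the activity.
A = λN = 6.442e16 decays/year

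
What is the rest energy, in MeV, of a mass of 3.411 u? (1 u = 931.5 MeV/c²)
E = mc² = 3177 MeV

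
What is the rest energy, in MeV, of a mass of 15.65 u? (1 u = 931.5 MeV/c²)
E = mc² = 14580 MeV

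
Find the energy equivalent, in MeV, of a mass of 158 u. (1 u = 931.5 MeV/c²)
E = mc² = 1.472e5 MeV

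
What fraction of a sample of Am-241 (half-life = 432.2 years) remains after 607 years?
N/N₀ = (1/2)^(t/t½) = 0.3778 = 37.8%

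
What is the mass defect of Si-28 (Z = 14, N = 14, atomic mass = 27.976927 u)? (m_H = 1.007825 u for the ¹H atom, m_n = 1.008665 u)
Δm = Z·m_H + N·m_n − M = 0.2539 u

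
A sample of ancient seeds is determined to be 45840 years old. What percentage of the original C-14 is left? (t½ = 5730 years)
N/N₀ = (1/2)^(t/t½) = 0.003906 = 0.391%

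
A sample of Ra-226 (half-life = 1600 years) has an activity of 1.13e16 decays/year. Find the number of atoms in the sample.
N = A/λ = 2.608e19 atoms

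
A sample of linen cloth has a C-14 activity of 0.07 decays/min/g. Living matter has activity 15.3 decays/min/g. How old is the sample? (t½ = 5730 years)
Age = t½ × log₂(A₀/A) = 44530 years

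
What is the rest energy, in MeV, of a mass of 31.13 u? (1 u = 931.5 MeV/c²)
E = mc² = 29000 MeV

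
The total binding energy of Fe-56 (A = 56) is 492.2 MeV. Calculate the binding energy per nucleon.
B.E./A = 492.2/56 = 8.789 MeV/nucleon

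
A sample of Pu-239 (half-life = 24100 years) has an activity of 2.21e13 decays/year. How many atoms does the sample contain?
N = A/λ = 7.684e17 atoms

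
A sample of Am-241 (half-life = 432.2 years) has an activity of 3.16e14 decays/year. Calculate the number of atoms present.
N = A/λ = 1.97e17 atoms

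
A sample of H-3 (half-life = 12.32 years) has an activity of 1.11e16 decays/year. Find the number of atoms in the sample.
N = A/λ = 1.973e17 atoms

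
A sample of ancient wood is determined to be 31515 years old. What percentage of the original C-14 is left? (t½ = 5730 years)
N/N₀ = (1/2)^(t/t½) = 0.0221 = 2.21%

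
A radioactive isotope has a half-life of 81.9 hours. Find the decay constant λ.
λ = ln(2)/t½ = 0.008463 hour⁻¹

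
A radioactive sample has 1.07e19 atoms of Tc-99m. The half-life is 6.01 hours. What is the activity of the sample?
A = λN = 1.234e18 decays/hour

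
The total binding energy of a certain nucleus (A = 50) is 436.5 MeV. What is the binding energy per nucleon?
B.E./A = 436.5/50 = 8.73 MeV/nucleon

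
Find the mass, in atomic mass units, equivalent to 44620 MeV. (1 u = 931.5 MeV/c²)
m = E/c² = 47.9 u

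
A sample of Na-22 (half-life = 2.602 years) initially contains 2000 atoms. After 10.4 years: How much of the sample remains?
N = N₀(1/2)^(t/t½) = 125.3 atoms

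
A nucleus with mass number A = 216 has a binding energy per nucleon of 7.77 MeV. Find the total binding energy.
B.E. = 7.77 × 216 = 1678 MeV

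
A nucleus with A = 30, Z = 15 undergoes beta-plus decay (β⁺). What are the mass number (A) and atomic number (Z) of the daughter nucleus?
Daughter: A = 30, Z = 14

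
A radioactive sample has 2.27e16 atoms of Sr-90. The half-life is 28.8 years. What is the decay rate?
A = λN = 5.463e14 decays/year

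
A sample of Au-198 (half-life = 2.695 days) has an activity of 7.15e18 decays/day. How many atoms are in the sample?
N = A/λ = 2.78e19 atoms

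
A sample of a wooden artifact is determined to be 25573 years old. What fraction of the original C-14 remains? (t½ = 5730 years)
N/N₀ = (1/2)^(t/t½) = 0.04534 = 4.53%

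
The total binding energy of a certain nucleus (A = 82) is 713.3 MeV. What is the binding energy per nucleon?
B.E./A = 713.3/82 = 8.699 MeV/nucleon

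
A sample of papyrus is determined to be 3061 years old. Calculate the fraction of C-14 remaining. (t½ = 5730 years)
N/N₀ = (1/2)^(t/t½) = 0.6905 = 69.1%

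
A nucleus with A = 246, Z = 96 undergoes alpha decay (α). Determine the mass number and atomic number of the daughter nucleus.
Daughter: A = 242, Z = 94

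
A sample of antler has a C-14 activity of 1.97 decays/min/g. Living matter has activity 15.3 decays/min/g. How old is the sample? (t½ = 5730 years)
Age = t½ × log₂(A₀/A) = 16950 years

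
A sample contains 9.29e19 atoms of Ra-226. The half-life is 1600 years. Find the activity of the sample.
A = λN = 4.025e16 decays/year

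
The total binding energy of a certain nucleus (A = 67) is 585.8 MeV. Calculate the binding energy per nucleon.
B.E./A = 585.8/67 = 8.743 MeV/nucleon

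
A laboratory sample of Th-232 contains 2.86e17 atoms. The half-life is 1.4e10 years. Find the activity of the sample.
A = λN = 1.416e7 decays/year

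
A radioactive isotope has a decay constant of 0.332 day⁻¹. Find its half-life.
t½ = ln(2)/λ = 2.088 days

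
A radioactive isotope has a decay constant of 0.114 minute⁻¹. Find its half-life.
t½ = ln(2)/λ = 6.08 minutes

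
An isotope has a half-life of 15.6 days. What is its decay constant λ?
λ = ln(2)/t½ = 0.04443 day⁻¹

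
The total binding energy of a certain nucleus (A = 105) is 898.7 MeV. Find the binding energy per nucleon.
B.E./A = 898.7/105 = 8.559 MeV/nucleon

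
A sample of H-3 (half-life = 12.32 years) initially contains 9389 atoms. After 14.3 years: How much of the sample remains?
N = N₀(1/2)^(t/t½) = 4200 atoms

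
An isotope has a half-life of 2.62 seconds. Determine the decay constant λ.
λ = ln(2)/t½ = 0.2646 second⁻¹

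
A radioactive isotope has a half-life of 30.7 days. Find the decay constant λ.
λ = ln(2)/t½ = 0.02258 day⁻¹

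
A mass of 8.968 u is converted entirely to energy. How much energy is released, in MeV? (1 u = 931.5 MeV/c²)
E = mc² = 8354 MeV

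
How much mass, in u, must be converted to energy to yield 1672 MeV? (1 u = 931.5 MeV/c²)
m = E/c² = 1.795 u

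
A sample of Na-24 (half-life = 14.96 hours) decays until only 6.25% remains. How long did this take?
t = t½ × log₂(N₀/N) = 59.84 hours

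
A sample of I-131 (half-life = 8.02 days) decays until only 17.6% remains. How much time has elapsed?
t = t½ × log₂(N₀/N) = 20.1 days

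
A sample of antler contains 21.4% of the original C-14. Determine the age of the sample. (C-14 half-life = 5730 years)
Age = t½ × log₂(1/ratio) = 12750 years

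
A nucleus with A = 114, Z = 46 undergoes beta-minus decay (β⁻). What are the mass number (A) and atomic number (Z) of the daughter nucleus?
Daughter: A = 114, Z = 47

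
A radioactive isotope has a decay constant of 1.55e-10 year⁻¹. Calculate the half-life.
t½ = ln(2)/λ = 4.472e9 years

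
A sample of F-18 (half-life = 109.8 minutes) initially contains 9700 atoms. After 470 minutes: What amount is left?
N = N₀(1/2)^(t/t½) = 499.1 atoms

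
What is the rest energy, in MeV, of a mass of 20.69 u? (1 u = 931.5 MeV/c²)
E = mc² = 19270 MeV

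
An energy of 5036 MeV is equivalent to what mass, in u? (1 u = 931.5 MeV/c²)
m = E/c² = 5.406 u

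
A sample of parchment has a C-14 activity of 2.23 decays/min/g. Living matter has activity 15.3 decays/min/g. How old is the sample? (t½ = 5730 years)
Age = t½ × log₂(A₀/A) = 15920 years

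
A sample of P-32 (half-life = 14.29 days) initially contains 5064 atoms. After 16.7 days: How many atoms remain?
N = N₀(1/2)^(t/t½) = 2253 atoms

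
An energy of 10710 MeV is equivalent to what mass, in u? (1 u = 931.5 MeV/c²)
m = E/c² = 11.5 u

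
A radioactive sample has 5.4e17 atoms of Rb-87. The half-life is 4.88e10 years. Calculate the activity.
A = λN = 7.67e6 decays/year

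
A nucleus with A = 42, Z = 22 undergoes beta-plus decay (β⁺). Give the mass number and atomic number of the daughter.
Daughter: A = 42, Z = 21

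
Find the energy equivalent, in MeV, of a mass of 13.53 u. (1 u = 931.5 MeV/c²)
E = mc² = 12600 MeV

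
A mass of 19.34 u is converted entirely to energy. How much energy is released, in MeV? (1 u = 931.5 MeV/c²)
E = mc² = 18020 MeV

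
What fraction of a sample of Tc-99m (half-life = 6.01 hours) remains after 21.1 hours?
N/N₀ = (1/2)^(t/t½) = 0.08773 = 8.77%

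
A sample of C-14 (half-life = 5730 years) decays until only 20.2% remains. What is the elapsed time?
t = t½ × log₂(N₀/N) = 13220 years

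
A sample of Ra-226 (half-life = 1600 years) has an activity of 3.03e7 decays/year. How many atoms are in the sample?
N = A/λ = 6.994e10 atoms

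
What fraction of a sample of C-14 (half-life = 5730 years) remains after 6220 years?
N/N₀ = (1/2)^(t/t½) = 0.4712 = 47.1%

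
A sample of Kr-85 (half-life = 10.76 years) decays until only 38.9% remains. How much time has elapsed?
t = t½ × log₂(N₀/N) = 14.66 years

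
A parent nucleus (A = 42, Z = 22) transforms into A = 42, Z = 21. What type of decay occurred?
ΔA = 0, ΔZ = -1 ⇒ beta-plus decay (β⁺) or electron capture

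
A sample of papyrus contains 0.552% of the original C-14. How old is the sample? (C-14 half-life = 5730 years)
Age = t½ × log₂(1/ratio) = 42980 years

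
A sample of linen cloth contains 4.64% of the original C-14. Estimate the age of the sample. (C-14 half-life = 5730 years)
Age = t½ × log₂(1/ratio) = 25380 years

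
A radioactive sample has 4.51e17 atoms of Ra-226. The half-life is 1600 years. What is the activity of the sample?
A = λN = 1.954e14 decays/year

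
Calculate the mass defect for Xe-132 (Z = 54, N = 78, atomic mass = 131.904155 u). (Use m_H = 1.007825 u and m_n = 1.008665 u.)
Δm = Z·m_H + N·m_n − M = 1.194 u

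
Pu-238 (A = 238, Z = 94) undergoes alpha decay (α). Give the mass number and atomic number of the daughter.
Daughter: A = 234, Z = 92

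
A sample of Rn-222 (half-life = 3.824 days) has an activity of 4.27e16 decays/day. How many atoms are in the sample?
N = A/λ = 2.356e17 atoms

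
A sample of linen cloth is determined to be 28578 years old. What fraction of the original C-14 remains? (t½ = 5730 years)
N/N₀ = (1/2)^(t/t½) = 0.03152 = 3.15%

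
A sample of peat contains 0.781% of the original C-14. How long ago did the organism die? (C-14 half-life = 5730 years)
Age = t½ × log₂(1/ratio) = 40110 years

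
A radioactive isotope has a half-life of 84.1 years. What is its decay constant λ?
λ = ln(2)/t½ = 0.008242 year⁻¹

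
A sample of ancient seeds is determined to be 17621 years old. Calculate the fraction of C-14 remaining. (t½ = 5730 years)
N/N₀ = (1/2)^(t/t½) = 0.1186 = 11.9%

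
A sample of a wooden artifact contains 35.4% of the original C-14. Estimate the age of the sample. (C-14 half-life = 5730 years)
Age = t½ × log₂(1/ratio) = 8585 years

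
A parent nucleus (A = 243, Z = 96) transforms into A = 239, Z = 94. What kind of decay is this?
ΔA = -4, ΔZ = -2 ⇒ alpha decay (α)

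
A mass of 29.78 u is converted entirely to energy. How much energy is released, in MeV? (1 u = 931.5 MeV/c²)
E = mc² = 27740 MeV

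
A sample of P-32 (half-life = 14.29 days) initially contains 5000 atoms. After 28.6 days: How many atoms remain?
N = N₀(1/2)^(t/t½) = 1249 atoms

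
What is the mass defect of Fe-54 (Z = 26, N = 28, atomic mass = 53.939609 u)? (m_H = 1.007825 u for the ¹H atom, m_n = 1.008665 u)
Δm = Z·m_H + N·m_n − M = 0.5065 u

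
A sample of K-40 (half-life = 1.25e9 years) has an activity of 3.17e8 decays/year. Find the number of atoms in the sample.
N = A/λ = 5.717e17 atoms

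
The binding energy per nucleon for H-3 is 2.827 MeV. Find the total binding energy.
B.E. = 2.827 × 3 = 8.481 MeV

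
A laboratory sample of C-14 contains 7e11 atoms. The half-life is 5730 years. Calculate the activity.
A = λN = 8.468e7 decays/year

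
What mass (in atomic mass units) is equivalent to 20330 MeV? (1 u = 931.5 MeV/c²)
m = E/c² = 21.83 u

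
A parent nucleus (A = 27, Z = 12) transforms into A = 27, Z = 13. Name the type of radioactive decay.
ΔA = 0, ΔZ = +1 ⇒ beta-minus decay (β⁻)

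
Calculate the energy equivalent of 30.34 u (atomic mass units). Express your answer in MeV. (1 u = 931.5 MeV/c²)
E = mc² = 28260 MeV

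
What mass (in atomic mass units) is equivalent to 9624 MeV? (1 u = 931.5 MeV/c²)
m = E/c² = 10.33 u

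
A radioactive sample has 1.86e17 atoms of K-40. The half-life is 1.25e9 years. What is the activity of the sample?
A = λN = 1.031e8 decays/year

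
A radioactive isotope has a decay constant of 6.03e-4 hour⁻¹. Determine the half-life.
t½ = ln(2)/λ = 1149 hours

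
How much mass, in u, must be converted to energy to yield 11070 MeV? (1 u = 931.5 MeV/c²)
m = E/c² = 11.88 u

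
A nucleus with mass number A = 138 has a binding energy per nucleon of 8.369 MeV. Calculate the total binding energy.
B.E. = 8.369 × 138 = 1155 MeV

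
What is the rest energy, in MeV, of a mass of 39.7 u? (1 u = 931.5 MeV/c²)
E = mc² = 36980 MeV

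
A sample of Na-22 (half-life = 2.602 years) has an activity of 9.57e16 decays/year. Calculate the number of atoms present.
N = A/λ = 3.592e17 atoms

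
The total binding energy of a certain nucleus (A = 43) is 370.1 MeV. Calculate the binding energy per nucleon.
B.E./A = 370.1/43 = 8.607 MeV/nucleon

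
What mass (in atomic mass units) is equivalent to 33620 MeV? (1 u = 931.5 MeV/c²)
m = E/c² = 36.09 u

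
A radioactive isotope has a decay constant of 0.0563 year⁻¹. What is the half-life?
t½ = ln(2)/λ = 12.31 years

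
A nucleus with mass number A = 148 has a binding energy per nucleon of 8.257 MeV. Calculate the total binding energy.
B.E. = 8.257 × 148 = 1222 MeV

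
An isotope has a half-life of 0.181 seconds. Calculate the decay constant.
λ = ln(2)/t½ = 3.83 second⁻¹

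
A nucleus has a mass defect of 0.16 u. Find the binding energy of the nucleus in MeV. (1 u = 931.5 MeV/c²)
B.E. = Δm × 931.5 = 149 MeV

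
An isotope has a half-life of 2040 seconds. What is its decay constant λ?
λ = ln(2)/t½ = 3.398e-4 second⁻¹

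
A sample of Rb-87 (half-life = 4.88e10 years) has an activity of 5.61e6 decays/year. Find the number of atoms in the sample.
N = A/λ = 3.95e17 atoms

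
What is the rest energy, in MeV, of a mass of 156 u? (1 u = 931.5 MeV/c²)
E = mc² = 1.453e5 MeV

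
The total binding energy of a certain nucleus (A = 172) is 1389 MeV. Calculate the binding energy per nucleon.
B.E./A = 1389/172 = 8.076 MeV/nucleon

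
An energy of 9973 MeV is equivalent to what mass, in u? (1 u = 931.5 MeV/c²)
m = E/c² = 10.71 u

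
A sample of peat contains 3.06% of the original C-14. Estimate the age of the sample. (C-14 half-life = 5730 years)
Age = t½ × log₂(1/ratio) = 28820 years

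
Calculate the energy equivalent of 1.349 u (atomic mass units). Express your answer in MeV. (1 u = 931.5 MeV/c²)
E = mc² = 1257 MeV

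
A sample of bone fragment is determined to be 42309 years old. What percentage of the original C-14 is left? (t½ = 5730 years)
N/N₀ = (1/2)^(t/t½) = 0.005988 = 0.599%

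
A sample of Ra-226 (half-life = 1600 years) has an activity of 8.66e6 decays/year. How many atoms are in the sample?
N = A/λ = 1.999e10 atoms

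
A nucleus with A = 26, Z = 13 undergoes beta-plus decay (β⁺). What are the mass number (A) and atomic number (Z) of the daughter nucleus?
Daughter: A = 26, Z = 12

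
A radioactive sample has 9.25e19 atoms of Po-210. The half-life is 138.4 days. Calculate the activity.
A = λN = 4.633e17 decays/day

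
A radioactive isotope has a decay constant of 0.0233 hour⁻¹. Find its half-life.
t½ = ln(2)/λ = 29.75 hours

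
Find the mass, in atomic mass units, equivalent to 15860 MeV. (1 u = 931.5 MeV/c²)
m = E/c² = 17.03 u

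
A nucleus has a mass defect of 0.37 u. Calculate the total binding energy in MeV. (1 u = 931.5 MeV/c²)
B.E. = Δm × 931.5 = 344.7 MeV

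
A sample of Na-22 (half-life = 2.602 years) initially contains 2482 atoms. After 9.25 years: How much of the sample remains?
N = N₀(1/2)^(t/t½) = 211.2 atoms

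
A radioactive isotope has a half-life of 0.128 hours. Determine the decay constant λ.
λ = ln(2)/t½ = 5.415 hour⁻¹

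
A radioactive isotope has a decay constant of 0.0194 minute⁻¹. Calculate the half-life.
t½ = ln(2)/λ = 35.73 minutes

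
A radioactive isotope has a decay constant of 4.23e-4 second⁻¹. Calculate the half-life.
t½ = ln(2)/λ = 1639 seconds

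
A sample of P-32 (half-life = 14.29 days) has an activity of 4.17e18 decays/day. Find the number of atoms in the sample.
N = A/λ = 8.597e19 atoms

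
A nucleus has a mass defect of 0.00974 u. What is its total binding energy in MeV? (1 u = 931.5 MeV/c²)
B.E. = Δm × 931.5 = 9.073 MeV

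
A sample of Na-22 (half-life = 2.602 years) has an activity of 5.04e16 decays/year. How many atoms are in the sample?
N = A/λ = 1.892e17 atoms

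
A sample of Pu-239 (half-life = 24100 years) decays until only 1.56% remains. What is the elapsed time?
t = t½ × log₂(N₀/N) = 1.447e5 years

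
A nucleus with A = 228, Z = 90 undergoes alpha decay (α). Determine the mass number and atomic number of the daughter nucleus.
Daughter: A = 224, Z = 88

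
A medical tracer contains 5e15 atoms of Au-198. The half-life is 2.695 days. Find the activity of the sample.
A = λN = 1.286e15 decays/day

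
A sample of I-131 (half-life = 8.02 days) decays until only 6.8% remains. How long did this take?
t = t½ × log₂(N₀/N) = 31.1 days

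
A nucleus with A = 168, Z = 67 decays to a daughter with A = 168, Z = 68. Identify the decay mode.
ΔA = 0, ΔZ = +1 ⇒ beta-minus decay (β⁻)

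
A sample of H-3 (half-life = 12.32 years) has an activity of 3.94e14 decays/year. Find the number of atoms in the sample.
N = A/λ = 7.003e15 atoms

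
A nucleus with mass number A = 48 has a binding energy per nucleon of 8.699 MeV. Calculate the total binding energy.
B.E. = 8.699 × 48 = 417.6 MeV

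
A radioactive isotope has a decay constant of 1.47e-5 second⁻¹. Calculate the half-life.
t½ = ln(2)/λ = 47150 seconds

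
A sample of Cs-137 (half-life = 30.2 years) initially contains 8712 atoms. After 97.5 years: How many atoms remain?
N = N₀(1/2)^(t/t½) = 929.5 atoms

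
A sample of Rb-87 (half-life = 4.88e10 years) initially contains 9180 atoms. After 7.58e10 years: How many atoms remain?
N = N₀(1/2)^(t/t½) = 3128 atoms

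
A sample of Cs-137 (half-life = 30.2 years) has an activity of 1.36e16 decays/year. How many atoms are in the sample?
N = A/λ = 5.925e17 atoms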